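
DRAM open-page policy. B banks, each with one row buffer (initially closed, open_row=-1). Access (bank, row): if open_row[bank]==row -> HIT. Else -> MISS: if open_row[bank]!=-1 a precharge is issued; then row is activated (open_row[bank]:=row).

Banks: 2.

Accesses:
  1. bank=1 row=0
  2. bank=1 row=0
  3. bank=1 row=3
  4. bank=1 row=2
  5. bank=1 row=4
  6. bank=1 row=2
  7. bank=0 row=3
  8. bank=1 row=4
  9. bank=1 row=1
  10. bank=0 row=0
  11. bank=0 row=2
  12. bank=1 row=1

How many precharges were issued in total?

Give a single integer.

Acc 1: bank1 row0 -> MISS (open row0); precharges=0
Acc 2: bank1 row0 -> HIT
Acc 3: bank1 row3 -> MISS (open row3); precharges=1
Acc 4: bank1 row2 -> MISS (open row2); precharges=2
Acc 5: bank1 row4 -> MISS (open row4); precharges=3
Acc 6: bank1 row2 -> MISS (open row2); precharges=4
Acc 7: bank0 row3 -> MISS (open row3); precharges=4
Acc 8: bank1 row4 -> MISS (open row4); precharges=5
Acc 9: bank1 row1 -> MISS (open row1); precharges=6
Acc 10: bank0 row0 -> MISS (open row0); precharges=7
Acc 11: bank0 row2 -> MISS (open row2); precharges=8
Acc 12: bank1 row1 -> HIT

Answer: 8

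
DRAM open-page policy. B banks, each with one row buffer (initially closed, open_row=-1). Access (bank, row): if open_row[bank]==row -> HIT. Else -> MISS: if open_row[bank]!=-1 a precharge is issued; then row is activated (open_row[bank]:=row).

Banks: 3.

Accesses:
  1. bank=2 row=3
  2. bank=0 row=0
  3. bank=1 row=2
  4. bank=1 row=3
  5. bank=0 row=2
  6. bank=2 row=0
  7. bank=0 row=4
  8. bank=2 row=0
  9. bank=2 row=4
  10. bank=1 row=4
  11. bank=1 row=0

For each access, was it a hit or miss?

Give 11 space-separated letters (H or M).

Answer: M M M M M M M H M M M

Derivation:
Acc 1: bank2 row3 -> MISS (open row3); precharges=0
Acc 2: bank0 row0 -> MISS (open row0); precharges=0
Acc 3: bank1 row2 -> MISS (open row2); precharges=0
Acc 4: bank1 row3 -> MISS (open row3); precharges=1
Acc 5: bank0 row2 -> MISS (open row2); precharges=2
Acc 6: bank2 row0 -> MISS (open row0); precharges=3
Acc 7: bank0 row4 -> MISS (open row4); precharges=4
Acc 8: bank2 row0 -> HIT
Acc 9: bank2 row4 -> MISS (open row4); precharges=5
Acc 10: bank1 row4 -> MISS (open row4); precharges=6
Acc 11: bank1 row0 -> MISS (open row0); precharges=7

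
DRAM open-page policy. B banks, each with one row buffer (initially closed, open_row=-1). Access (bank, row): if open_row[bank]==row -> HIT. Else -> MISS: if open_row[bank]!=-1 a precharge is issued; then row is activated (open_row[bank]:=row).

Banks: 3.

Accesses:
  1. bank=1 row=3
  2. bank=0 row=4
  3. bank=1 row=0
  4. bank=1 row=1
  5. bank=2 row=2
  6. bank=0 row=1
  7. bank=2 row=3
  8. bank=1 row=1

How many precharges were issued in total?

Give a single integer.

Answer: 4

Derivation:
Acc 1: bank1 row3 -> MISS (open row3); precharges=0
Acc 2: bank0 row4 -> MISS (open row4); precharges=0
Acc 3: bank1 row0 -> MISS (open row0); precharges=1
Acc 4: bank1 row1 -> MISS (open row1); precharges=2
Acc 5: bank2 row2 -> MISS (open row2); precharges=2
Acc 6: bank0 row1 -> MISS (open row1); precharges=3
Acc 7: bank2 row3 -> MISS (open row3); precharges=4
Acc 8: bank1 row1 -> HIT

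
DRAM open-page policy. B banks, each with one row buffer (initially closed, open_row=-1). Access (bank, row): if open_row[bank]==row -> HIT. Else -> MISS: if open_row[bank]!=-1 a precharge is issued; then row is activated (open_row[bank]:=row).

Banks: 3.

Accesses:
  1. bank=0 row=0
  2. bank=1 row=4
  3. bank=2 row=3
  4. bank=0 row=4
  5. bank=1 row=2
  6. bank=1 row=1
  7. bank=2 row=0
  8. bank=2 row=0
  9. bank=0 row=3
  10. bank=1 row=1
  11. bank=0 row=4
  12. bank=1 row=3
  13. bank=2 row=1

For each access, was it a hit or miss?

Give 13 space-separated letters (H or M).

Acc 1: bank0 row0 -> MISS (open row0); precharges=0
Acc 2: bank1 row4 -> MISS (open row4); precharges=0
Acc 3: bank2 row3 -> MISS (open row3); precharges=0
Acc 4: bank0 row4 -> MISS (open row4); precharges=1
Acc 5: bank1 row2 -> MISS (open row2); precharges=2
Acc 6: bank1 row1 -> MISS (open row1); precharges=3
Acc 7: bank2 row0 -> MISS (open row0); precharges=4
Acc 8: bank2 row0 -> HIT
Acc 9: bank0 row3 -> MISS (open row3); precharges=5
Acc 10: bank1 row1 -> HIT
Acc 11: bank0 row4 -> MISS (open row4); precharges=6
Acc 12: bank1 row3 -> MISS (open row3); precharges=7
Acc 13: bank2 row1 -> MISS (open row1); precharges=8

Answer: M M M M M M M H M H M M M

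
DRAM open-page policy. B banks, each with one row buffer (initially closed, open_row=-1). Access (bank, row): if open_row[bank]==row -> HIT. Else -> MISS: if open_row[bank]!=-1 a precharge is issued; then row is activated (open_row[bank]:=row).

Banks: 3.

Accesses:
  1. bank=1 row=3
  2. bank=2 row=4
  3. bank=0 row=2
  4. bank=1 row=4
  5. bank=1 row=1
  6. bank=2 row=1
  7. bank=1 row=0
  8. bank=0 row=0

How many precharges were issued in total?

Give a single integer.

Acc 1: bank1 row3 -> MISS (open row3); precharges=0
Acc 2: bank2 row4 -> MISS (open row4); precharges=0
Acc 3: bank0 row2 -> MISS (open row2); precharges=0
Acc 4: bank1 row4 -> MISS (open row4); precharges=1
Acc 5: bank1 row1 -> MISS (open row1); precharges=2
Acc 6: bank2 row1 -> MISS (open row1); precharges=3
Acc 7: bank1 row0 -> MISS (open row0); precharges=4
Acc 8: bank0 row0 -> MISS (open row0); precharges=5

Answer: 5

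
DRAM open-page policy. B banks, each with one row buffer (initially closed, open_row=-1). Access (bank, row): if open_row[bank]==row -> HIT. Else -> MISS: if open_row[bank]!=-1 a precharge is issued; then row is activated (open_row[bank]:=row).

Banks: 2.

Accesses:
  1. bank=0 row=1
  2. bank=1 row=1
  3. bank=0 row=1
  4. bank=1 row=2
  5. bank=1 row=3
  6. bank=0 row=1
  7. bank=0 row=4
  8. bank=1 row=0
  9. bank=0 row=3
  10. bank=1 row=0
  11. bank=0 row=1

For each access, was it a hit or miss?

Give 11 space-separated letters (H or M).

Acc 1: bank0 row1 -> MISS (open row1); precharges=0
Acc 2: bank1 row1 -> MISS (open row1); precharges=0
Acc 3: bank0 row1 -> HIT
Acc 4: bank1 row2 -> MISS (open row2); precharges=1
Acc 5: bank1 row3 -> MISS (open row3); precharges=2
Acc 6: bank0 row1 -> HIT
Acc 7: bank0 row4 -> MISS (open row4); precharges=3
Acc 8: bank1 row0 -> MISS (open row0); precharges=4
Acc 9: bank0 row3 -> MISS (open row3); precharges=5
Acc 10: bank1 row0 -> HIT
Acc 11: bank0 row1 -> MISS (open row1); precharges=6

Answer: M M H M M H M M M H M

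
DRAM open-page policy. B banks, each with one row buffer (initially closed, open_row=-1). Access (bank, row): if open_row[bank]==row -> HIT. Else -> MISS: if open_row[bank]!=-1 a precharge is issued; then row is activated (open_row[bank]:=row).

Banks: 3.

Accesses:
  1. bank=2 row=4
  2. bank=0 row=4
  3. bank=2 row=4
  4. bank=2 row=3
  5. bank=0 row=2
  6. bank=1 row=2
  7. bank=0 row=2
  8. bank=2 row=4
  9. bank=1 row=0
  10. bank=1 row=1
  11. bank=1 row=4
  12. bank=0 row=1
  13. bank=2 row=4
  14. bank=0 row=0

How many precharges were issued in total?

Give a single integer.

Acc 1: bank2 row4 -> MISS (open row4); precharges=0
Acc 2: bank0 row4 -> MISS (open row4); precharges=0
Acc 3: bank2 row4 -> HIT
Acc 4: bank2 row3 -> MISS (open row3); precharges=1
Acc 5: bank0 row2 -> MISS (open row2); precharges=2
Acc 6: bank1 row2 -> MISS (open row2); precharges=2
Acc 7: bank0 row2 -> HIT
Acc 8: bank2 row4 -> MISS (open row4); precharges=3
Acc 9: bank1 row0 -> MISS (open row0); precharges=4
Acc 10: bank1 row1 -> MISS (open row1); precharges=5
Acc 11: bank1 row4 -> MISS (open row4); precharges=6
Acc 12: bank0 row1 -> MISS (open row1); precharges=7
Acc 13: bank2 row4 -> HIT
Acc 14: bank0 row0 -> MISS (open row0); precharges=8

Answer: 8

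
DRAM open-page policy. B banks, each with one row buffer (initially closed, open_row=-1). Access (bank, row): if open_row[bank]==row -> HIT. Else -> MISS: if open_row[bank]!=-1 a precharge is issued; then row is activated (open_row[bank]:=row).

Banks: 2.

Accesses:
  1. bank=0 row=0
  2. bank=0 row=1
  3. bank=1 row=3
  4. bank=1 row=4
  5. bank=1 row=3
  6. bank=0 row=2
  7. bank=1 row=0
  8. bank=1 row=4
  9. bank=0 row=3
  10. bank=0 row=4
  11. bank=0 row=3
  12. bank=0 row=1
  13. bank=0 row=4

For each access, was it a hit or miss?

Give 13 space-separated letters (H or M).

Answer: M M M M M M M M M M M M M

Derivation:
Acc 1: bank0 row0 -> MISS (open row0); precharges=0
Acc 2: bank0 row1 -> MISS (open row1); precharges=1
Acc 3: bank1 row3 -> MISS (open row3); precharges=1
Acc 4: bank1 row4 -> MISS (open row4); precharges=2
Acc 5: bank1 row3 -> MISS (open row3); precharges=3
Acc 6: bank0 row2 -> MISS (open row2); precharges=4
Acc 7: bank1 row0 -> MISS (open row0); precharges=5
Acc 8: bank1 row4 -> MISS (open row4); precharges=6
Acc 9: bank0 row3 -> MISS (open row3); precharges=7
Acc 10: bank0 row4 -> MISS (open row4); precharges=8
Acc 11: bank0 row3 -> MISS (open row3); precharges=9
Acc 12: bank0 row1 -> MISS (open row1); precharges=10
Acc 13: bank0 row4 -> MISS (open row4); precharges=11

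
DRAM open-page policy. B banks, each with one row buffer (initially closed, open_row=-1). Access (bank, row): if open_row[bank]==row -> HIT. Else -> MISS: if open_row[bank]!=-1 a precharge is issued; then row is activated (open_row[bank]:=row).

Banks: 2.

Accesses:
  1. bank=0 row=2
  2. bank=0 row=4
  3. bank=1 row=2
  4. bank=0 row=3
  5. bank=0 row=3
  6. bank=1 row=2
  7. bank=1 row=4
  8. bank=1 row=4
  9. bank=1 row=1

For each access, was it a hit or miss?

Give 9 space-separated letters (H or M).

Acc 1: bank0 row2 -> MISS (open row2); precharges=0
Acc 2: bank0 row4 -> MISS (open row4); precharges=1
Acc 3: bank1 row2 -> MISS (open row2); precharges=1
Acc 4: bank0 row3 -> MISS (open row3); precharges=2
Acc 5: bank0 row3 -> HIT
Acc 6: bank1 row2 -> HIT
Acc 7: bank1 row4 -> MISS (open row4); precharges=3
Acc 8: bank1 row4 -> HIT
Acc 9: bank1 row1 -> MISS (open row1); precharges=4

Answer: M M M M H H M H M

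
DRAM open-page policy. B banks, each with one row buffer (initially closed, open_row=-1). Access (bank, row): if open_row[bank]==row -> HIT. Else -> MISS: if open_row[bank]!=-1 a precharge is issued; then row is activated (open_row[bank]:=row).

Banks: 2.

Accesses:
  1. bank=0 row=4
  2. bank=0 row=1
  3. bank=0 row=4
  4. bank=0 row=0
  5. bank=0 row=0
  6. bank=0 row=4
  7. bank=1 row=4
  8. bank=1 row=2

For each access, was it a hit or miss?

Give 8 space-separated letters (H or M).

Answer: M M M M H M M M

Derivation:
Acc 1: bank0 row4 -> MISS (open row4); precharges=0
Acc 2: bank0 row1 -> MISS (open row1); precharges=1
Acc 3: bank0 row4 -> MISS (open row4); precharges=2
Acc 4: bank0 row0 -> MISS (open row0); precharges=3
Acc 5: bank0 row0 -> HIT
Acc 6: bank0 row4 -> MISS (open row4); precharges=4
Acc 7: bank1 row4 -> MISS (open row4); precharges=4
Acc 8: bank1 row2 -> MISS (open row2); precharges=5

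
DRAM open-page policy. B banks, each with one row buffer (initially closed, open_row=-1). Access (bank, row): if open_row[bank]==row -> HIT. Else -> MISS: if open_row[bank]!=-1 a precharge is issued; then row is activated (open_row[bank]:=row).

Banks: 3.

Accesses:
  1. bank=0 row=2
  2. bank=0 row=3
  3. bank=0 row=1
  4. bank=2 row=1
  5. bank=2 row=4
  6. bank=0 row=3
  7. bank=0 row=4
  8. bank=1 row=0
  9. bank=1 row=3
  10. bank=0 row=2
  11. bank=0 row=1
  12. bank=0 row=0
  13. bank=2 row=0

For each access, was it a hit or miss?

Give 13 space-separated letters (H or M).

Acc 1: bank0 row2 -> MISS (open row2); precharges=0
Acc 2: bank0 row3 -> MISS (open row3); precharges=1
Acc 3: bank0 row1 -> MISS (open row1); precharges=2
Acc 4: bank2 row1 -> MISS (open row1); precharges=2
Acc 5: bank2 row4 -> MISS (open row4); precharges=3
Acc 6: bank0 row3 -> MISS (open row3); precharges=4
Acc 7: bank0 row4 -> MISS (open row4); precharges=5
Acc 8: bank1 row0 -> MISS (open row0); precharges=5
Acc 9: bank1 row3 -> MISS (open row3); precharges=6
Acc 10: bank0 row2 -> MISS (open row2); precharges=7
Acc 11: bank0 row1 -> MISS (open row1); precharges=8
Acc 12: bank0 row0 -> MISS (open row0); precharges=9
Acc 13: bank2 row0 -> MISS (open row0); precharges=10

Answer: M M M M M M M M M M M M M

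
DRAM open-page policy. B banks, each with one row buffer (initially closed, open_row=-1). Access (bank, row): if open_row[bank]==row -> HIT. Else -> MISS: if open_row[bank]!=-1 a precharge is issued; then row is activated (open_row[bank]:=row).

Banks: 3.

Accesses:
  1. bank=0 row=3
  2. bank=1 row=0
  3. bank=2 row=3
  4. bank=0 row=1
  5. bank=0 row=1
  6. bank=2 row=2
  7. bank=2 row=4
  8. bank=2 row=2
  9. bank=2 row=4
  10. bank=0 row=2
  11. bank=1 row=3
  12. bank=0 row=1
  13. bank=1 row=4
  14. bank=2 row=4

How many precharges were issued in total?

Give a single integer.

Answer: 9

Derivation:
Acc 1: bank0 row3 -> MISS (open row3); precharges=0
Acc 2: bank1 row0 -> MISS (open row0); precharges=0
Acc 3: bank2 row3 -> MISS (open row3); precharges=0
Acc 4: bank0 row1 -> MISS (open row1); precharges=1
Acc 5: bank0 row1 -> HIT
Acc 6: bank2 row2 -> MISS (open row2); precharges=2
Acc 7: bank2 row4 -> MISS (open row4); precharges=3
Acc 8: bank2 row2 -> MISS (open row2); precharges=4
Acc 9: bank2 row4 -> MISS (open row4); precharges=5
Acc 10: bank0 row2 -> MISS (open row2); precharges=6
Acc 11: bank1 row3 -> MISS (open row3); precharges=7
Acc 12: bank0 row1 -> MISS (open row1); precharges=8
Acc 13: bank1 row4 -> MISS (open row4); precharges=9
Acc 14: bank2 row4 -> HIT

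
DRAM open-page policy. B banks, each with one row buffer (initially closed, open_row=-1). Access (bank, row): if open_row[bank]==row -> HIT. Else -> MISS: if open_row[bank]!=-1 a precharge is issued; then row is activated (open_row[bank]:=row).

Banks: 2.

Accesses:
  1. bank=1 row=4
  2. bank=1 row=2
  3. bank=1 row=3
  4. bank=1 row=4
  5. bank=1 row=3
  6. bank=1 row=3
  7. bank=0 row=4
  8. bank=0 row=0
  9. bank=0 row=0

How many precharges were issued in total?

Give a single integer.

Answer: 5

Derivation:
Acc 1: bank1 row4 -> MISS (open row4); precharges=0
Acc 2: bank1 row2 -> MISS (open row2); precharges=1
Acc 3: bank1 row3 -> MISS (open row3); precharges=2
Acc 4: bank1 row4 -> MISS (open row4); precharges=3
Acc 5: bank1 row3 -> MISS (open row3); precharges=4
Acc 6: bank1 row3 -> HIT
Acc 7: bank0 row4 -> MISS (open row4); precharges=4
Acc 8: bank0 row0 -> MISS (open row0); precharges=5
Acc 9: bank0 row0 -> HIT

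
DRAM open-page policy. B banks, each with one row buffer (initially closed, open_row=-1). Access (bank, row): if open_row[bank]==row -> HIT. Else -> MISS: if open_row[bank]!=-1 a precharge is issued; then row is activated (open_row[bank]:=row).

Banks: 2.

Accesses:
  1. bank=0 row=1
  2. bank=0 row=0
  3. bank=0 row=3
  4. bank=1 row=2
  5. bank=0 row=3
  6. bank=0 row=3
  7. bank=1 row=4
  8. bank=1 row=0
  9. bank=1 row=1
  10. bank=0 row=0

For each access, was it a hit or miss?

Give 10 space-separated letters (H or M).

Answer: M M M M H H M M M M

Derivation:
Acc 1: bank0 row1 -> MISS (open row1); precharges=0
Acc 2: bank0 row0 -> MISS (open row0); precharges=1
Acc 3: bank0 row3 -> MISS (open row3); precharges=2
Acc 4: bank1 row2 -> MISS (open row2); precharges=2
Acc 5: bank0 row3 -> HIT
Acc 6: bank0 row3 -> HIT
Acc 7: bank1 row4 -> MISS (open row4); precharges=3
Acc 8: bank1 row0 -> MISS (open row0); precharges=4
Acc 9: bank1 row1 -> MISS (open row1); precharges=5
Acc 10: bank0 row0 -> MISS (open row0); precharges=6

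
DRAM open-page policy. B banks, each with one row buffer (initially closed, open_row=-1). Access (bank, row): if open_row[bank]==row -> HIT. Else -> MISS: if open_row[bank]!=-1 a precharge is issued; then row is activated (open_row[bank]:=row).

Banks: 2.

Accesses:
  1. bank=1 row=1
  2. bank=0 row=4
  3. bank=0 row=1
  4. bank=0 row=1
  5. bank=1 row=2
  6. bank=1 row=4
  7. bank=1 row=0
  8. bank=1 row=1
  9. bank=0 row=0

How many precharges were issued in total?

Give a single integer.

Answer: 6

Derivation:
Acc 1: bank1 row1 -> MISS (open row1); precharges=0
Acc 2: bank0 row4 -> MISS (open row4); precharges=0
Acc 3: bank0 row1 -> MISS (open row1); precharges=1
Acc 4: bank0 row1 -> HIT
Acc 5: bank1 row2 -> MISS (open row2); precharges=2
Acc 6: bank1 row4 -> MISS (open row4); precharges=3
Acc 7: bank1 row0 -> MISS (open row0); precharges=4
Acc 8: bank1 row1 -> MISS (open row1); precharges=5
Acc 9: bank0 row0 -> MISS (open row0); precharges=6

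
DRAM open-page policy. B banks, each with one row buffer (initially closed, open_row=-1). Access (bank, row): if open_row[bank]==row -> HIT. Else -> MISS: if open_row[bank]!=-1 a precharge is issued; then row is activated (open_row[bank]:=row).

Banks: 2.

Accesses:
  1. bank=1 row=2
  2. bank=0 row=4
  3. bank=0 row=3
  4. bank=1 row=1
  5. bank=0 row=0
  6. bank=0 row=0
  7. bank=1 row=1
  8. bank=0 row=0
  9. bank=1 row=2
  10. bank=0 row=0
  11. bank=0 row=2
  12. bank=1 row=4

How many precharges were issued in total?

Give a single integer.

Answer: 6

Derivation:
Acc 1: bank1 row2 -> MISS (open row2); precharges=0
Acc 2: bank0 row4 -> MISS (open row4); precharges=0
Acc 3: bank0 row3 -> MISS (open row3); precharges=1
Acc 4: bank1 row1 -> MISS (open row1); precharges=2
Acc 5: bank0 row0 -> MISS (open row0); precharges=3
Acc 6: bank0 row0 -> HIT
Acc 7: bank1 row1 -> HIT
Acc 8: bank0 row0 -> HIT
Acc 9: bank1 row2 -> MISS (open row2); precharges=4
Acc 10: bank0 row0 -> HIT
Acc 11: bank0 row2 -> MISS (open row2); precharges=5
Acc 12: bank1 row4 -> MISS (open row4); precharges=6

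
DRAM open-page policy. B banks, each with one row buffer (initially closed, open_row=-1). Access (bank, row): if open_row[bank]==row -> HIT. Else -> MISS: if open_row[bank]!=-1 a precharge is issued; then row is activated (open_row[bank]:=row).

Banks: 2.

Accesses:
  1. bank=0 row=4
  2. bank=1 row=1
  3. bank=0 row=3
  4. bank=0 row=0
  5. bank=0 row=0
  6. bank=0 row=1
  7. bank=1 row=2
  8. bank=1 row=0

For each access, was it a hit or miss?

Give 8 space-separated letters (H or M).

Answer: M M M M H M M M

Derivation:
Acc 1: bank0 row4 -> MISS (open row4); precharges=0
Acc 2: bank1 row1 -> MISS (open row1); precharges=0
Acc 3: bank0 row3 -> MISS (open row3); precharges=1
Acc 4: bank0 row0 -> MISS (open row0); precharges=2
Acc 5: bank0 row0 -> HIT
Acc 6: bank0 row1 -> MISS (open row1); precharges=3
Acc 7: bank1 row2 -> MISS (open row2); precharges=4
Acc 8: bank1 row0 -> MISS (open row0); precharges=5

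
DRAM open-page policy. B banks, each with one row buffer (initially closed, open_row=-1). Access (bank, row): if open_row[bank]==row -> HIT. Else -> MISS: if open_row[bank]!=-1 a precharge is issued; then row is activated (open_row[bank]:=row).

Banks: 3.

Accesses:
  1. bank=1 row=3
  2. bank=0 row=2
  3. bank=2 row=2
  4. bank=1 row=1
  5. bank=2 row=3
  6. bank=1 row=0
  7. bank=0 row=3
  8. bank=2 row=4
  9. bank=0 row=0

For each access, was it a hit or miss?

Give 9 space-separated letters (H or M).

Answer: M M M M M M M M M

Derivation:
Acc 1: bank1 row3 -> MISS (open row3); precharges=0
Acc 2: bank0 row2 -> MISS (open row2); precharges=0
Acc 3: bank2 row2 -> MISS (open row2); precharges=0
Acc 4: bank1 row1 -> MISS (open row1); precharges=1
Acc 5: bank2 row3 -> MISS (open row3); precharges=2
Acc 6: bank1 row0 -> MISS (open row0); precharges=3
Acc 7: bank0 row3 -> MISS (open row3); precharges=4
Acc 8: bank2 row4 -> MISS (open row4); precharges=5
Acc 9: bank0 row0 -> MISS (open row0); precharges=6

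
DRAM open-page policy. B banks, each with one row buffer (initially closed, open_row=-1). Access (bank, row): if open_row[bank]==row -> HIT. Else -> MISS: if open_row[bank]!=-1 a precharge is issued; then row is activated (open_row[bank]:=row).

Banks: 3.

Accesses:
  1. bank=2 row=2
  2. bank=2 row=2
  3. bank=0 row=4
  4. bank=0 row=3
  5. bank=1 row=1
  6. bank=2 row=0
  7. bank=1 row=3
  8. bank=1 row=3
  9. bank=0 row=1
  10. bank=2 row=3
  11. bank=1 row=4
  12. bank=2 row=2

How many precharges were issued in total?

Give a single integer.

Acc 1: bank2 row2 -> MISS (open row2); precharges=0
Acc 2: bank2 row2 -> HIT
Acc 3: bank0 row4 -> MISS (open row4); precharges=0
Acc 4: bank0 row3 -> MISS (open row3); precharges=1
Acc 5: bank1 row1 -> MISS (open row1); precharges=1
Acc 6: bank2 row0 -> MISS (open row0); precharges=2
Acc 7: bank1 row3 -> MISS (open row3); precharges=3
Acc 8: bank1 row3 -> HIT
Acc 9: bank0 row1 -> MISS (open row1); precharges=4
Acc 10: bank2 row3 -> MISS (open row3); precharges=5
Acc 11: bank1 row4 -> MISS (open row4); precharges=6
Acc 12: bank2 row2 -> MISS (open row2); precharges=7

Answer: 7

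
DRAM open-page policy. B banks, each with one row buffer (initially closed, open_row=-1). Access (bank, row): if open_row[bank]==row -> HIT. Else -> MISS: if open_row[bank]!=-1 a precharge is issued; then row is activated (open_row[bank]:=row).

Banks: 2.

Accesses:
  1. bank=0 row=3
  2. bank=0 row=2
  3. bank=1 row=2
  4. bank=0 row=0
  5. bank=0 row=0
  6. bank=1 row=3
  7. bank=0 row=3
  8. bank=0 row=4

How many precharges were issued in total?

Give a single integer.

Answer: 5

Derivation:
Acc 1: bank0 row3 -> MISS (open row3); precharges=0
Acc 2: bank0 row2 -> MISS (open row2); precharges=1
Acc 3: bank1 row2 -> MISS (open row2); precharges=1
Acc 4: bank0 row0 -> MISS (open row0); precharges=2
Acc 5: bank0 row0 -> HIT
Acc 6: bank1 row3 -> MISS (open row3); precharges=3
Acc 7: bank0 row3 -> MISS (open row3); precharges=4
Acc 8: bank0 row4 -> MISS (open row4); precharges=5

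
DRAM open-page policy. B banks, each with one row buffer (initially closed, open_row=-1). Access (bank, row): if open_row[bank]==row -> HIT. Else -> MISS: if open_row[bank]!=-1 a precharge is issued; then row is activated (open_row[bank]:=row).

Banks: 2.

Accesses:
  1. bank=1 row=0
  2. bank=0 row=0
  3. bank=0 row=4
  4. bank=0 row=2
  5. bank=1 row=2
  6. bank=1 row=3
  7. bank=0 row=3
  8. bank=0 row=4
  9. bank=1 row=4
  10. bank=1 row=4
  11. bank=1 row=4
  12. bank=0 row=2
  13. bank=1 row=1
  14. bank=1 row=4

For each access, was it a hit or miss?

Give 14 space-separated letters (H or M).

Acc 1: bank1 row0 -> MISS (open row0); precharges=0
Acc 2: bank0 row0 -> MISS (open row0); precharges=0
Acc 3: bank0 row4 -> MISS (open row4); precharges=1
Acc 4: bank0 row2 -> MISS (open row2); precharges=2
Acc 5: bank1 row2 -> MISS (open row2); precharges=3
Acc 6: bank1 row3 -> MISS (open row3); precharges=4
Acc 7: bank0 row3 -> MISS (open row3); precharges=5
Acc 8: bank0 row4 -> MISS (open row4); precharges=6
Acc 9: bank1 row4 -> MISS (open row4); precharges=7
Acc 10: bank1 row4 -> HIT
Acc 11: bank1 row4 -> HIT
Acc 12: bank0 row2 -> MISS (open row2); precharges=8
Acc 13: bank1 row1 -> MISS (open row1); precharges=9
Acc 14: bank1 row4 -> MISS (open row4); precharges=10

Answer: M M M M M M M M M H H M M M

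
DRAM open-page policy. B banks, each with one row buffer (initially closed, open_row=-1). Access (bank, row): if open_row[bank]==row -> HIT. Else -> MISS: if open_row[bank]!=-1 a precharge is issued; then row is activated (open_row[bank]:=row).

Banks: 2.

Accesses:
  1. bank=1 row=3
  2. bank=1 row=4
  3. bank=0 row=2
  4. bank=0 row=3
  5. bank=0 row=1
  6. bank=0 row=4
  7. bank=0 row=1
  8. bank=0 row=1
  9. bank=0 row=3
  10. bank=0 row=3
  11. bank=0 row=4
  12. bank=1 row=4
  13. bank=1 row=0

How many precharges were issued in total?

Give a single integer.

Acc 1: bank1 row3 -> MISS (open row3); precharges=0
Acc 2: bank1 row4 -> MISS (open row4); precharges=1
Acc 3: bank0 row2 -> MISS (open row2); precharges=1
Acc 4: bank0 row3 -> MISS (open row3); precharges=2
Acc 5: bank0 row1 -> MISS (open row1); precharges=3
Acc 6: bank0 row4 -> MISS (open row4); precharges=4
Acc 7: bank0 row1 -> MISS (open row1); precharges=5
Acc 8: bank0 row1 -> HIT
Acc 9: bank0 row3 -> MISS (open row3); precharges=6
Acc 10: bank0 row3 -> HIT
Acc 11: bank0 row4 -> MISS (open row4); precharges=7
Acc 12: bank1 row4 -> HIT
Acc 13: bank1 row0 -> MISS (open row0); precharges=8

Answer: 8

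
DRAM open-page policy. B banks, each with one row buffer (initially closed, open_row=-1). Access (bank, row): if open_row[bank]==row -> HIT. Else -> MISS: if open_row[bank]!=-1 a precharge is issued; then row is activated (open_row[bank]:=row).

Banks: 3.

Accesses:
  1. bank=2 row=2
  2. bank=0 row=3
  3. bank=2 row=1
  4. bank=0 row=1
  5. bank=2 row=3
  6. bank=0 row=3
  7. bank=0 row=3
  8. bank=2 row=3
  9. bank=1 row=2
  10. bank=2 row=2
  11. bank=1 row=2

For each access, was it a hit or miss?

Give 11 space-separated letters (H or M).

Acc 1: bank2 row2 -> MISS (open row2); precharges=0
Acc 2: bank0 row3 -> MISS (open row3); precharges=0
Acc 3: bank2 row1 -> MISS (open row1); precharges=1
Acc 4: bank0 row1 -> MISS (open row1); precharges=2
Acc 5: bank2 row3 -> MISS (open row3); precharges=3
Acc 6: bank0 row3 -> MISS (open row3); precharges=4
Acc 7: bank0 row3 -> HIT
Acc 8: bank2 row3 -> HIT
Acc 9: bank1 row2 -> MISS (open row2); precharges=4
Acc 10: bank2 row2 -> MISS (open row2); precharges=5
Acc 11: bank1 row2 -> HIT

Answer: M M M M M M H H M M H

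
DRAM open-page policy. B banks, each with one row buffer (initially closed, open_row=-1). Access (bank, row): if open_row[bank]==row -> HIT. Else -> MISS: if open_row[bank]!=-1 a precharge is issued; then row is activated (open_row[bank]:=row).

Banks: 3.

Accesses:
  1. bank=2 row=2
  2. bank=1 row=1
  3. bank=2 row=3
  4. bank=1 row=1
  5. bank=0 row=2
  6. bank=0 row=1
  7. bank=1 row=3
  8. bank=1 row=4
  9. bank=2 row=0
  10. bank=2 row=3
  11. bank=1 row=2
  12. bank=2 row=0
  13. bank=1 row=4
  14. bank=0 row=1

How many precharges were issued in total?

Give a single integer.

Answer: 9

Derivation:
Acc 1: bank2 row2 -> MISS (open row2); precharges=0
Acc 2: bank1 row1 -> MISS (open row1); precharges=0
Acc 3: bank2 row3 -> MISS (open row3); precharges=1
Acc 4: bank1 row1 -> HIT
Acc 5: bank0 row2 -> MISS (open row2); precharges=1
Acc 6: bank0 row1 -> MISS (open row1); precharges=2
Acc 7: bank1 row3 -> MISS (open row3); precharges=3
Acc 8: bank1 row4 -> MISS (open row4); precharges=4
Acc 9: bank2 row0 -> MISS (open row0); precharges=5
Acc 10: bank2 row3 -> MISS (open row3); precharges=6
Acc 11: bank1 row2 -> MISS (open row2); precharges=7
Acc 12: bank2 row0 -> MISS (open row0); precharges=8
Acc 13: bank1 row4 -> MISS (open row4); precharges=9
Acc 14: bank0 row1 -> HIT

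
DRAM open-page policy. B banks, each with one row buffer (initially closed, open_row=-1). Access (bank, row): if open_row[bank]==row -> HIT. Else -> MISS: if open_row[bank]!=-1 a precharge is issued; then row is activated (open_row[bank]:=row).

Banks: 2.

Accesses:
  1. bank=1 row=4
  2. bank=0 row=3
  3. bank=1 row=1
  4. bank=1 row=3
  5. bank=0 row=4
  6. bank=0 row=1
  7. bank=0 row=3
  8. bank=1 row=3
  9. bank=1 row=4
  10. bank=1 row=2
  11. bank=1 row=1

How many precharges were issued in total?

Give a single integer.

Acc 1: bank1 row4 -> MISS (open row4); precharges=0
Acc 2: bank0 row3 -> MISS (open row3); precharges=0
Acc 3: bank1 row1 -> MISS (open row1); precharges=1
Acc 4: bank1 row3 -> MISS (open row3); precharges=2
Acc 5: bank0 row4 -> MISS (open row4); precharges=3
Acc 6: bank0 row1 -> MISS (open row1); precharges=4
Acc 7: bank0 row3 -> MISS (open row3); precharges=5
Acc 8: bank1 row3 -> HIT
Acc 9: bank1 row4 -> MISS (open row4); precharges=6
Acc 10: bank1 row2 -> MISS (open row2); precharges=7
Acc 11: bank1 row1 -> MISS (open row1); precharges=8

Answer: 8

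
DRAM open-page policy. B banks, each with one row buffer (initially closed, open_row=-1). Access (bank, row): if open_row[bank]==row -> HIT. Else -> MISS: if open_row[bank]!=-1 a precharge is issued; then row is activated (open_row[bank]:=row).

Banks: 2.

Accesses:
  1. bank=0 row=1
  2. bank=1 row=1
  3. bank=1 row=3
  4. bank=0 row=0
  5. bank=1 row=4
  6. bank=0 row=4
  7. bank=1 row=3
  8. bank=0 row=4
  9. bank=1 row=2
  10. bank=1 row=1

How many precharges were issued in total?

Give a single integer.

Acc 1: bank0 row1 -> MISS (open row1); precharges=0
Acc 2: bank1 row1 -> MISS (open row1); precharges=0
Acc 3: bank1 row3 -> MISS (open row3); precharges=1
Acc 4: bank0 row0 -> MISS (open row0); precharges=2
Acc 5: bank1 row4 -> MISS (open row4); precharges=3
Acc 6: bank0 row4 -> MISS (open row4); precharges=4
Acc 7: bank1 row3 -> MISS (open row3); precharges=5
Acc 8: bank0 row4 -> HIT
Acc 9: bank1 row2 -> MISS (open row2); precharges=6
Acc 10: bank1 row1 -> MISS (open row1); precharges=7

Answer: 7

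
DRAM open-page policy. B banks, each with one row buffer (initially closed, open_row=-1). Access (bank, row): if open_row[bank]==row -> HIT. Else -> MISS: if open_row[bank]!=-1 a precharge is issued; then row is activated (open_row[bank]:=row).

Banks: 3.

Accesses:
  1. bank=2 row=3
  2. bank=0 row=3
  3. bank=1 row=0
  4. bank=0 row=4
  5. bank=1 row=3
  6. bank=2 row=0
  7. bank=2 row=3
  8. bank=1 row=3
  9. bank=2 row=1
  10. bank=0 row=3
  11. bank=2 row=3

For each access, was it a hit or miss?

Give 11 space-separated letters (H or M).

Acc 1: bank2 row3 -> MISS (open row3); precharges=0
Acc 2: bank0 row3 -> MISS (open row3); precharges=0
Acc 3: bank1 row0 -> MISS (open row0); precharges=0
Acc 4: bank0 row4 -> MISS (open row4); precharges=1
Acc 5: bank1 row3 -> MISS (open row3); precharges=2
Acc 6: bank2 row0 -> MISS (open row0); precharges=3
Acc 7: bank2 row3 -> MISS (open row3); precharges=4
Acc 8: bank1 row3 -> HIT
Acc 9: bank2 row1 -> MISS (open row1); precharges=5
Acc 10: bank0 row3 -> MISS (open row3); precharges=6
Acc 11: bank2 row3 -> MISS (open row3); precharges=7

Answer: M M M M M M M H M M M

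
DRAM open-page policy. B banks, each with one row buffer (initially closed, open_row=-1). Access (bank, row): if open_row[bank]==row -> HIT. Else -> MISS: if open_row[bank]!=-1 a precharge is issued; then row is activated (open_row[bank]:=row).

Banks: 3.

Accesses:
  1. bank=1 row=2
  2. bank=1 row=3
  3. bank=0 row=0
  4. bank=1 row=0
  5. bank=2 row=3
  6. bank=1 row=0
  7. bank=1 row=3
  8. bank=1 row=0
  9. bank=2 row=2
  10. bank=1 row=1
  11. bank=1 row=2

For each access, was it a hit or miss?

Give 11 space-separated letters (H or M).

Answer: M M M M M H M M M M M

Derivation:
Acc 1: bank1 row2 -> MISS (open row2); precharges=0
Acc 2: bank1 row3 -> MISS (open row3); precharges=1
Acc 3: bank0 row0 -> MISS (open row0); precharges=1
Acc 4: bank1 row0 -> MISS (open row0); precharges=2
Acc 5: bank2 row3 -> MISS (open row3); precharges=2
Acc 6: bank1 row0 -> HIT
Acc 7: bank1 row3 -> MISS (open row3); precharges=3
Acc 8: bank1 row0 -> MISS (open row0); precharges=4
Acc 9: bank2 row2 -> MISS (open row2); precharges=5
Acc 10: bank1 row1 -> MISS (open row1); precharges=6
Acc 11: bank1 row2 -> MISS (open row2); precharges=7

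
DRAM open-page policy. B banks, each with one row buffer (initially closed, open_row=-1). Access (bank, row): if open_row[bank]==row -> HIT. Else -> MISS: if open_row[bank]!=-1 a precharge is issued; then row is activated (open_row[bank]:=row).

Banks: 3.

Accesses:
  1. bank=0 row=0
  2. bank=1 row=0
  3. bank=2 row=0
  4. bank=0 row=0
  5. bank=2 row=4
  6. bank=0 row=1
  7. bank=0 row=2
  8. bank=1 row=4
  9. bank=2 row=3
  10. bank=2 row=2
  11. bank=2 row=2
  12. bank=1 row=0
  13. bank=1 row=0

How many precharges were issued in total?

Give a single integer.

Acc 1: bank0 row0 -> MISS (open row0); precharges=0
Acc 2: bank1 row0 -> MISS (open row0); precharges=0
Acc 3: bank2 row0 -> MISS (open row0); precharges=0
Acc 4: bank0 row0 -> HIT
Acc 5: bank2 row4 -> MISS (open row4); precharges=1
Acc 6: bank0 row1 -> MISS (open row1); precharges=2
Acc 7: bank0 row2 -> MISS (open row2); precharges=3
Acc 8: bank1 row4 -> MISS (open row4); precharges=4
Acc 9: bank2 row3 -> MISS (open row3); precharges=5
Acc 10: bank2 row2 -> MISS (open row2); precharges=6
Acc 11: bank2 row2 -> HIT
Acc 12: bank1 row0 -> MISS (open row0); precharges=7
Acc 13: bank1 row0 -> HIT

Answer: 7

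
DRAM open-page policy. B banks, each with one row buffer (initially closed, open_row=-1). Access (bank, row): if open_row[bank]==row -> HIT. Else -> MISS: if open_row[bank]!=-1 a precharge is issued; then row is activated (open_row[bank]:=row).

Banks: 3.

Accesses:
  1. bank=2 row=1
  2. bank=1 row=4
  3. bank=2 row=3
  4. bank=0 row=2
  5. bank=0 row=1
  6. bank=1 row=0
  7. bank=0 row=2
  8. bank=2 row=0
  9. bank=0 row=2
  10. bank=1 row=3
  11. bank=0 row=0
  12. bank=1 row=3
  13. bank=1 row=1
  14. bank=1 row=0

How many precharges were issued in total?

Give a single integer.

Answer: 9

Derivation:
Acc 1: bank2 row1 -> MISS (open row1); precharges=0
Acc 2: bank1 row4 -> MISS (open row4); precharges=0
Acc 3: bank2 row3 -> MISS (open row3); precharges=1
Acc 4: bank0 row2 -> MISS (open row2); precharges=1
Acc 5: bank0 row1 -> MISS (open row1); precharges=2
Acc 6: bank1 row0 -> MISS (open row0); precharges=3
Acc 7: bank0 row2 -> MISS (open row2); precharges=4
Acc 8: bank2 row0 -> MISS (open row0); precharges=5
Acc 9: bank0 row2 -> HIT
Acc 10: bank1 row3 -> MISS (open row3); precharges=6
Acc 11: bank0 row0 -> MISS (open row0); precharges=7
Acc 12: bank1 row3 -> HIT
Acc 13: bank1 row1 -> MISS (open row1); precharges=8
Acc 14: bank1 row0 -> MISS (open row0); precharges=9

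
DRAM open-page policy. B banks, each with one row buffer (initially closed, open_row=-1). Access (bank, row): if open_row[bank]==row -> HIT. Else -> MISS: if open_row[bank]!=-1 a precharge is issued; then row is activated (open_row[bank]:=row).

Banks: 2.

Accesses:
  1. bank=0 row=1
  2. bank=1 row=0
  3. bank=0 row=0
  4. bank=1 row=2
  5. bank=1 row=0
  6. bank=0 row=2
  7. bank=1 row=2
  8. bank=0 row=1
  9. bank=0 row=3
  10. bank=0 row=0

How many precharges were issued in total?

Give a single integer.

Answer: 8

Derivation:
Acc 1: bank0 row1 -> MISS (open row1); precharges=0
Acc 2: bank1 row0 -> MISS (open row0); precharges=0
Acc 3: bank0 row0 -> MISS (open row0); precharges=1
Acc 4: bank1 row2 -> MISS (open row2); precharges=2
Acc 5: bank1 row0 -> MISS (open row0); precharges=3
Acc 6: bank0 row2 -> MISS (open row2); precharges=4
Acc 7: bank1 row2 -> MISS (open row2); precharges=5
Acc 8: bank0 row1 -> MISS (open row1); precharges=6
Acc 9: bank0 row3 -> MISS (open row3); precharges=7
Acc 10: bank0 row0 -> MISS (open row0); precharges=8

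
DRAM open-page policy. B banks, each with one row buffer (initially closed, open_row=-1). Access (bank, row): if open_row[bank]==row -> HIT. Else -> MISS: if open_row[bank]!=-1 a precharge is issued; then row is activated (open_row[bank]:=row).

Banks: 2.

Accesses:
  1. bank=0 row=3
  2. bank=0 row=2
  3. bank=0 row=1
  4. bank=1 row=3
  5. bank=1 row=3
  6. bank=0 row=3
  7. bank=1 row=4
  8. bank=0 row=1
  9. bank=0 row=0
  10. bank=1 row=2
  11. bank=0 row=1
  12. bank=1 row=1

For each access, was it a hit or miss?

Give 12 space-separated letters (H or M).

Acc 1: bank0 row3 -> MISS (open row3); precharges=0
Acc 2: bank0 row2 -> MISS (open row2); precharges=1
Acc 3: bank0 row1 -> MISS (open row1); precharges=2
Acc 4: bank1 row3 -> MISS (open row3); precharges=2
Acc 5: bank1 row3 -> HIT
Acc 6: bank0 row3 -> MISS (open row3); precharges=3
Acc 7: bank1 row4 -> MISS (open row4); precharges=4
Acc 8: bank0 row1 -> MISS (open row1); precharges=5
Acc 9: bank0 row0 -> MISS (open row0); precharges=6
Acc 10: bank1 row2 -> MISS (open row2); precharges=7
Acc 11: bank0 row1 -> MISS (open row1); precharges=8
Acc 12: bank1 row1 -> MISS (open row1); precharges=9

Answer: M M M M H M M M M M M M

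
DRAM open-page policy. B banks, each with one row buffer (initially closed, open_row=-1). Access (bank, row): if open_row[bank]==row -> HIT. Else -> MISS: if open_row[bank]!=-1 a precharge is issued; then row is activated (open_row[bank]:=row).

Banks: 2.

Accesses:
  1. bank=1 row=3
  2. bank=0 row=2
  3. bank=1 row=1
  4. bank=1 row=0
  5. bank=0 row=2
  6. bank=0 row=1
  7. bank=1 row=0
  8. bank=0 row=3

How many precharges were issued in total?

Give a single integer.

Answer: 4

Derivation:
Acc 1: bank1 row3 -> MISS (open row3); precharges=0
Acc 2: bank0 row2 -> MISS (open row2); precharges=0
Acc 3: bank1 row1 -> MISS (open row1); precharges=1
Acc 4: bank1 row0 -> MISS (open row0); precharges=2
Acc 5: bank0 row2 -> HIT
Acc 6: bank0 row1 -> MISS (open row1); precharges=3
Acc 7: bank1 row0 -> HIT
Acc 8: bank0 row3 -> MISS (open row3); precharges=4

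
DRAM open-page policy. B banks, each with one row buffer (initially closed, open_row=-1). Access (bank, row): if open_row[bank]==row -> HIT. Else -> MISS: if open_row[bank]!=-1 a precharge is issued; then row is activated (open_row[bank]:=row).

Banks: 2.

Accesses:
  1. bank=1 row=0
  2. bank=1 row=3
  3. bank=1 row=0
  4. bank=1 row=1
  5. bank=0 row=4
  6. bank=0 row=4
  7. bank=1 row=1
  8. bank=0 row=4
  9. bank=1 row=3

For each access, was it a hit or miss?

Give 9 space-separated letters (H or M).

Acc 1: bank1 row0 -> MISS (open row0); precharges=0
Acc 2: bank1 row3 -> MISS (open row3); precharges=1
Acc 3: bank1 row0 -> MISS (open row0); precharges=2
Acc 4: bank1 row1 -> MISS (open row1); precharges=3
Acc 5: bank0 row4 -> MISS (open row4); precharges=3
Acc 6: bank0 row4 -> HIT
Acc 7: bank1 row1 -> HIT
Acc 8: bank0 row4 -> HIT
Acc 9: bank1 row3 -> MISS (open row3); precharges=4

Answer: M M M M M H H H M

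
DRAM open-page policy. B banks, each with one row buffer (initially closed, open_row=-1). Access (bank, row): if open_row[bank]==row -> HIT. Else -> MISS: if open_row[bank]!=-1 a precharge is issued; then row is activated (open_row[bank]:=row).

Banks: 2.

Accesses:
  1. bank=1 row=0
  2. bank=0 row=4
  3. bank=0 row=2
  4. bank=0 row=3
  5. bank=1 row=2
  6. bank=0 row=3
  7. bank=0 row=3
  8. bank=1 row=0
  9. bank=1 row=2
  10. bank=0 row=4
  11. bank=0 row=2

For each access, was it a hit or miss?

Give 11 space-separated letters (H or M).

Answer: M M M M M H H M M M M

Derivation:
Acc 1: bank1 row0 -> MISS (open row0); precharges=0
Acc 2: bank0 row4 -> MISS (open row4); precharges=0
Acc 3: bank0 row2 -> MISS (open row2); precharges=1
Acc 4: bank0 row3 -> MISS (open row3); precharges=2
Acc 5: bank1 row2 -> MISS (open row2); precharges=3
Acc 6: bank0 row3 -> HIT
Acc 7: bank0 row3 -> HIT
Acc 8: bank1 row0 -> MISS (open row0); precharges=4
Acc 9: bank1 row2 -> MISS (open row2); precharges=5
Acc 10: bank0 row4 -> MISS (open row4); precharges=6
Acc 11: bank0 row2 -> MISS (open row2); precharges=7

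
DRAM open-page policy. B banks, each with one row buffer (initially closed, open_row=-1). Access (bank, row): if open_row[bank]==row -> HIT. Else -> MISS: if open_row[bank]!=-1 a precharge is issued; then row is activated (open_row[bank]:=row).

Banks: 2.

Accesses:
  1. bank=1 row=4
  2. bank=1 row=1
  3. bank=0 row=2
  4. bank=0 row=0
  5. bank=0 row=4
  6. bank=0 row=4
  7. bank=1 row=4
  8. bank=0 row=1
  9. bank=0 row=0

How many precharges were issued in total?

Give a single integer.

Answer: 6

Derivation:
Acc 1: bank1 row4 -> MISS (open row4); precharges=0
Acc 2: bank1 row1 -> MISS (open row1); precharges=1
Acc 3: bank0 row2 -> MISS (open row2); precharges=1
Acc 4: bank0 row0 -> MISS (open row0); precharges=2
Acc 5: bank0 row4 -> MISS (open row4); precharges=3
Acc 6: bank0 row4 -> HIT
Acc 7: bank1 row4 -> MISS (open row4); precharges=4
Acc 8: bank0 row1 -> MISS (open row1); precharges=5
Acc 9: bank0 row0 -> MISS (open row0); precharges=6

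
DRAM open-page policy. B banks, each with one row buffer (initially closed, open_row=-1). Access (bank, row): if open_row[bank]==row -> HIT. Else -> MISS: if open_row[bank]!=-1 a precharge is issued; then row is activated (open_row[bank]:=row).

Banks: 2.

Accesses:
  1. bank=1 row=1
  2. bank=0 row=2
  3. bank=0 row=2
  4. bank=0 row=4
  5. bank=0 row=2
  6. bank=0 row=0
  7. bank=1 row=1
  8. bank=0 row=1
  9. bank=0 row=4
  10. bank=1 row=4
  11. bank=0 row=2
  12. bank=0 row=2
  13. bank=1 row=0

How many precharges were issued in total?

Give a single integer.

Answer: 8

Derivation:
Acc 1: bank1 row1 -> MISS (open row1); precharges=0
Acc 2: bank0 row2 -> MISS (open row2); precharges=0
Acc 3: bank0 row2 -> HIT
Acc 4: bank0 row4 -> MISS (open row4); precharges=1
Acc 5: bank0 row2 -> MISS (open row2); precharges=2
Acc 6: bank0 row0 -> MISS (open row0); precharges=3
Acc 7: bank1 row1 -> HIT
Acc 8: bank0 row1 -> MISS (open row1); precharges=4
Acc 9: bank0 row4 -> MISS (open row4); precharges=5
Acc 10: bank1 row4 -> MISS (open row4); precharges=6
Acc 11: bank0 row2 -> MISS (open row2); precharges=7
Acc 12: bank0 row2 -> HIT
Acc 13: bank1 row0 -> MISS (open row0); precharges=8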